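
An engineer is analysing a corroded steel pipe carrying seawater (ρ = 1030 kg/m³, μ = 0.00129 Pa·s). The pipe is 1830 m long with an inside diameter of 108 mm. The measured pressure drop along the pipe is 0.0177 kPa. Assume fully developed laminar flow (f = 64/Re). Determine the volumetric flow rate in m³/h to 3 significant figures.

For laminar flow, f = 64/Re with Re = ρVD/μ, so Darcy-Weisbach reduces to ΔP = 32μLV/D². Solving for V: V = ΔP·D²/(32μL) = 17.7·(0.108)²/(32·0.00129·1830) = 0.002733 m/s.
Check: Re = ρVD/μ = 1030·0.002733·0.108/0.00129 = 235.7 < 2300, so the laminar assumption holds.
Q = V·A = 0.002733·(π/4·0.108²) = 2.504e-05 m³/s = 0.0901 m³/h.

Q ≈ 0.0901 m³/h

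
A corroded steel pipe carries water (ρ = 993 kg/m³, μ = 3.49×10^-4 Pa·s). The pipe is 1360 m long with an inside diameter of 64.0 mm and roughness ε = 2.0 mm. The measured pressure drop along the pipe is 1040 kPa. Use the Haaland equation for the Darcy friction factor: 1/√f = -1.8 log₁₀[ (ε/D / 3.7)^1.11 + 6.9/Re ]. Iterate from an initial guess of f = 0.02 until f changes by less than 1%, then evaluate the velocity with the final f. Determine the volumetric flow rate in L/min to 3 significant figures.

Q ≈ 251 L/min

Rearranging Darcy-Weisbach: V = √(2·ΔP·D/(f·L·ρ)). With ε/D = 0.002/0.064 = 0.0312, iterate starting from f = 0.02:
  f = 0.02 → V = √(2·1.04e+06·0.064/(0.02·1360·993)) = 2.22 m/s; Re = ρVD/μ = 4.043e+05; f → 0.05835
  f = 0.05835 → V = 1.3 m/s; Re = 2.367e+05; f → 0.0584
Converged (Δf/f < 1%). With the final f = 0.0584: V = √(2·1.04e+06·0.064/(0.0584·1360·993)) = 1.299 m/s.
Q = V·A = 1.299·(π/4·0.064²) = 0.004179 m³/s = 251 L/min.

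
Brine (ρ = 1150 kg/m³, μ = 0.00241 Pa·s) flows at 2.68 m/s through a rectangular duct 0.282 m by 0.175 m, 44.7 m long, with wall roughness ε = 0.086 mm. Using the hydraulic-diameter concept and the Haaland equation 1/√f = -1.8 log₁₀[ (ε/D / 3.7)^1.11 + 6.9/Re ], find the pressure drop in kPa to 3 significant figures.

ΔP ≈ 15.0 kPa

Hydraulic diameter D_h = 4A/P = 4·(0.282·0.175)/(2·(0.282+0.175)) = 0.1974/0.914 = 0.216 m.
Re = ρVD_h/μ = 1150·2.68·0.216/0.00241 = 2.762e+05.
ε/D_h = 8.6e-05/0.216 = 0.000398; Haaland gives 1/√f = -1.8 log₁₀[3.94e-05+2.5e-05] = 7.544, so f = 0.01757.
ΔP = f(L/D_h)(ρV²/2) = 0.01757·44.7/0.216·4130 = 1.502e+04 Pa.
ΔP = 15.0 kPa.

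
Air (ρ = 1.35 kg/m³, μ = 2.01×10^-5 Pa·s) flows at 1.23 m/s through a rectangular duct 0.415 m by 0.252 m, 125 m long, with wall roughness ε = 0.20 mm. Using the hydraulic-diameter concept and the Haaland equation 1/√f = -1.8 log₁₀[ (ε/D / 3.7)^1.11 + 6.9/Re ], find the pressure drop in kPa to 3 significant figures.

Hydraulic diameter D_h = 4A/P = 4·(0.415·0.252)/(2·(0.415+0.252)) = 0.4183/1.334 = 0.3136 m.
Re = ρVD_h/μ = 1.35·1.23·0.3136/2.01e-05 = 2.591e+04.
ε/D_h = 0.0002/0.3136 = 0.000638; Haaland gives 1/√f = -1.8 log₁₀[6.64e-05+0.000266] = 6.26, so f = 0.02552.
ΔP = f(L/D_h)(ρV²/2) = 0.02552·125/0.3136·1.021 = 10.39 Pa.
ΔP = 0.0104 kPa.

ΔP ≈ 0.0104 kPa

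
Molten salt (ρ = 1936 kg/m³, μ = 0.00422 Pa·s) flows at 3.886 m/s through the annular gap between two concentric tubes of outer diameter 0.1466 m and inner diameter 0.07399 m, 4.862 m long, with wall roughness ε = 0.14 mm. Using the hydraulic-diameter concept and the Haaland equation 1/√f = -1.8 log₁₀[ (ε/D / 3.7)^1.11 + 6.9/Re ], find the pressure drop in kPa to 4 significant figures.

Hydraulic diameter D_h = 4A/P = D_o - D_i = 0.1466 - 0.07399 = 0.07261 m.
Re = ρVD_h/μ = 1936·3.886·0.07261/0.00422 = 1.294e+05.
ε/D_h = 0.00014/0.07261 = 0.00193; Haaland gives 1/√f = -1.8 log₁₀[0.000227+5.33e-05] = 6.395, so f = 0.02446.
ΔP = f(L/D_h)(ρV²/2) = 0.02446·4.862/0.07261·1.462e+04 = 2.394e+04 Pa.
ΔP = 23.94 kPa.

ΔP ≈ 23.94 kPa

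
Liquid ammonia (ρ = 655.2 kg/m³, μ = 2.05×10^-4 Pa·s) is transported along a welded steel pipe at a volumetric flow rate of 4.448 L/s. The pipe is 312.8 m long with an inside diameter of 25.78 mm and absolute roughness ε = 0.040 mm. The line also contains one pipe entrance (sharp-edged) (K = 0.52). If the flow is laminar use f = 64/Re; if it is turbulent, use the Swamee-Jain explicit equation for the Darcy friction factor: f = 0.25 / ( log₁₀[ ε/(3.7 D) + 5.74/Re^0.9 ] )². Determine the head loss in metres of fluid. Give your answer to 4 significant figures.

h_f ≈ 1005 m

Q = 4.448 L/s = 4.448/1000 = 0.004448 m³/s.
Cross-sectional area A = πD²/4 = π(0.02578)²/4 = 0.000522 m²; mean velocity V = Q/A = 0.004448/0.000522 = 8.521 m/s.
Reynolds number Re = ρVD/μ = 655.2 · 8.521 · 0.02578 / 0.000205 = 7.021e+05.
Re > 4000 → turbulent. Relative roughness ε/D = 4e-05/0.02578 = 0.00155. Swamee-Jain: f = 0.25/(log₁₀[0.00155/3.7 + 5.74/7.021e+05^0.9])² = 0.25/(log₁₀[0.000419 + 3.14e-05])² = 0.25/(-3.346)² = 0.02233.
Total minor-loss coefficient ΣK = 1·0.52 = 0.52.
ΔP = [f·L/D + ΣK]·(ρV²/2) = [0.02233·312.8/0.02578 + 0.52]·(655.2·8.521²/2) = [270.9 + 0.52]·2.379e+04 = 6.457e+06 Pa.
Head loss h_f = ΔP/(ρg) = 6.457e+06/(655.2·9.81) = 1005 m.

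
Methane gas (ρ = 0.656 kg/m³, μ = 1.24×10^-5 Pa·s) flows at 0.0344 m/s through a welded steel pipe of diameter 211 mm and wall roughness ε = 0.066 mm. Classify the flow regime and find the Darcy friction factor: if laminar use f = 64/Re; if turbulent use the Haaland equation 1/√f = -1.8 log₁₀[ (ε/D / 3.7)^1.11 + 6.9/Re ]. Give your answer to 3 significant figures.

f ≈ 0.167

Re = ρVD/μ = 0.656·0.0344·0.211/1.24e-05 = 384.
Re < 2300 → laminar, so f = 64/Re = 0.1667 (roughness is irrelevant in laminar flow).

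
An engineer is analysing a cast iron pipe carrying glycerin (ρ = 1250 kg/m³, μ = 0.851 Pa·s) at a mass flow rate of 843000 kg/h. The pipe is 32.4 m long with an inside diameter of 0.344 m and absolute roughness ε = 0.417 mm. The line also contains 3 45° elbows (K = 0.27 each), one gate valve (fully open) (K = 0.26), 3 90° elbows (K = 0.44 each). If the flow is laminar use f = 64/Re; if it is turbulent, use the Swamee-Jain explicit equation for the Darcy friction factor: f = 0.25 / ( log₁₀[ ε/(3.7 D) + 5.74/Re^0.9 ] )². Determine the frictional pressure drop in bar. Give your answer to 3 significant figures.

ΔP ≈ 0.211 bar

ṁ = 843000 kg/h = 843000/3600 = 234.2 kg/s.
A = πD²/4 = π(0.344)²/4 = 0.09294 m²; mean velocity V = ṁ/(ρA) = 234.2/(1250 · 0.09294) = 2.016 m/s.
Reynolds number Re = ρVD/μ = 1250 · 2.016 · 0.344 / 0.851 = 1018.
Re < 2300 → laminar flow, so f = 64/Re = 64/1018 = 0.06284 (the turbulent correlation is not needed).
Total minor-loss coefficient ΣK = 3·0.27 + 1·0.26 + 3·0.44 = 2.39.
ΔP = [f·L/D + ΣK]·(ρV²/2) = [0.06284·32.4/0.344 + 2.39]·(1250·2.016²/2) = [5.919 + 2.39]·2539 = 2.11e+04 Pa.
ΔP = 2.11e+04 Pa = 0.211 bar.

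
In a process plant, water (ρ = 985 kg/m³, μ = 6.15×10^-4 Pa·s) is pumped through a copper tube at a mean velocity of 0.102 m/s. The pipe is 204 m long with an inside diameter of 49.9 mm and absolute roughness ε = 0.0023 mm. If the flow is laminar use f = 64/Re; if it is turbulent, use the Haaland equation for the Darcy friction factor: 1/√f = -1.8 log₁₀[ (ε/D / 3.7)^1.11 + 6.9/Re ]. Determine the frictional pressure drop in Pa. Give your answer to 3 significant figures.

Reynolds number Re = ρVD/μ = 985 · 0.102 · 0.0499 / 0.000615 = 8152.
Re > 4000 → turbulent. Relative roughness ε/D = 2.3e-06/0.0499 = 4.61e-05. Haaland: 1/√f = -1.8 log₁₀[(4.61e-05/3.7)^1.11 + 6.9/8152] = -1.8 log₁₀[3.6e-06 + 0.000846] = 5.527, so f = 0.03274.
Darcy-Weisbach: ΔP = f(L/D)(ρV²/2) = 0.03274·(204/0.0499)·(985·0.102²/2) = 0.03274·4088·5.124 = 685.7 Pa.

ΔP ≈ 686 Pa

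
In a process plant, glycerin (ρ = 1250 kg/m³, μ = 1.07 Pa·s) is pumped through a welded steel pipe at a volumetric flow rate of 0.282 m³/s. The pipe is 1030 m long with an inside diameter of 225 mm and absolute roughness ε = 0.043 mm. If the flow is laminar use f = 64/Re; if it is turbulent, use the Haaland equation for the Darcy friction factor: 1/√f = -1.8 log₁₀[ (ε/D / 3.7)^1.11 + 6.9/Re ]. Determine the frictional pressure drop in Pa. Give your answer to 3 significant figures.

Cross-sectional area A = πD²/4 = π(0.225)²/4 = 0.03976 m²; mean velocity V = Q/A = 0.282/0.03976 = 7.092 m/s.
Reynolds number Re = ρVD/μ = 1250 · 7.092 · 0.225 / 1.07 = 1864.
Re < 2300 → laminar flow, so f = 64/Re = 64/1864 = 0.03433 (the turbulent correlation is not needed).
Darcy-Weisbach: ΔP = f(L/D)(ρV²/2) = 0.03433·(1030/0.225)·(1250·7.092²/2) = 0.03433·4578·3.144e+04 = 4.941e+06 Pa.

ΔP ≈ 4.94×10^6 Pa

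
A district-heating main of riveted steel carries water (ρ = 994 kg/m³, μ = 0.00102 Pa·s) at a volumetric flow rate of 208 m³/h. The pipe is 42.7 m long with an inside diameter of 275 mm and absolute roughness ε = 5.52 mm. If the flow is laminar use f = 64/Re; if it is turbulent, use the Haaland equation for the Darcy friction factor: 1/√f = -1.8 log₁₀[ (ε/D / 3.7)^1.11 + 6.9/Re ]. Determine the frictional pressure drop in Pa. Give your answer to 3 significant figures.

ΔP ≈ 3570 Pa

Q = 208 m³/h = 208/3600 = 0.05778 m³/s.
Cross-sectional area A = πD²/4 = π(0.275)²/4 = 0.0594 m²; mean velocity V = Q/A = 0.05778/0.0594 = 0.9728 m/s.
Reynolds number Re = ρVD/μ = 994 · 0.9728 · 0.275 / 0.00102 = 2.607e+05.
Re > 4000 → turbulent. Relative roughness ε/D = 0.00552/0.275 = 0.0201. Haaland: 1/√f = -1.8 log₁₀[(0.0201/3.7)^1.11 + 6.9/2.607e+05] = -1.8 log₁₀[0.00306 + 2.65e-05] = 4.52, so f = 0.04895.
Darcy-Weisbach: ΔP = f(L/D)(ρV²/2) = 0.04895·(42.7/0.275)·(994·0.9728²/2) = 0.04895·155.3·470.3 = 3574 Pa.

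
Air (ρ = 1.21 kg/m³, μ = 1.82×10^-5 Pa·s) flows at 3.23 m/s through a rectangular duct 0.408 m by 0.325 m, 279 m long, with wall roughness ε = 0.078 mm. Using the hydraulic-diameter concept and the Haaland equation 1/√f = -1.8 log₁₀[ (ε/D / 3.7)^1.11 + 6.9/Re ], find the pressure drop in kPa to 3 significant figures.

ΔP ≈ 0.0956 kPa

Hydraulic diameter D_h = 4A/P = 4·(0.408·0.325)/(2·(0.408+0.325)) = 0.5304/1.466 = 0.3618 m.
Re = ρVD_h/μ = 1.21·3.23·0.3618/1.82e-05 = 7.769e+04.
ε/D_h = 7.8e-05/0.3618 = 0.000216; Haaland gives 1/√f = -1.8 log₁₀[1.99e-05+8.88e-05] = 7.134, so f = 0.01965.
ΔP = f(L/D_h)(ρV²/2) = 0.01965·279/0.3618·6.312 = 95.63 Pa.
ΔP = 0.0956 kPa.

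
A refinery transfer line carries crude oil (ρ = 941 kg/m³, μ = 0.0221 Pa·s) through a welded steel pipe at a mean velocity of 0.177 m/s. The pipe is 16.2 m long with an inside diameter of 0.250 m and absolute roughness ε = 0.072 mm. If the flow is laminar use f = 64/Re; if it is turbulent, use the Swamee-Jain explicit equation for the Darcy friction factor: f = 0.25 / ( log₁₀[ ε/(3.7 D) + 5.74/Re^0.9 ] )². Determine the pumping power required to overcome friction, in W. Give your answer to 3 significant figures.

Reynolds number Re = ρVD/μ = 941 · 0.177 · 0.25 / 0.0221 = 1884.
Re < 2300 → laminar flow, so f = 64/Re = 64/1884 = 0.03397 (the turbulent correlation is not needed).
Darcy-Weisbach: ΔP = f(L/D)(ρV²/2) = 0.03397·(16.2/0.25)·(941·0.177²/2) = 0.03397·64.8·14.74 = 32.45 Pa.
Q = V·A = 0.177·0.04909 = 0.008688 m³/s.
Pumping power P = QΔP = 0.008688·32.45 = 0.2819 W = 0.282 W.

P ≈ 0.282 W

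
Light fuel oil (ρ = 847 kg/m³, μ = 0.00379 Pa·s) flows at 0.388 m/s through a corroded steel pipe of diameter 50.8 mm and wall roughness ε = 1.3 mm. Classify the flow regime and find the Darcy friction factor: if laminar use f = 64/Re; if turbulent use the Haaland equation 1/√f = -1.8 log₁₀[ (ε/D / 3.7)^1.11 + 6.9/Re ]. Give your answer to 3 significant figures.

f ≈ 0.0607

Re = ρVD/μ = 847·0.388·0.0508/0.00379 = 4405.
Re > 4000 → turbulent. ε/D = 0.0013/0.0508 = 0.0256; Haaland: 1/√f = -1.8 log₁₀[0.004 + 0.00157] = 4.058, so f = 0.06074.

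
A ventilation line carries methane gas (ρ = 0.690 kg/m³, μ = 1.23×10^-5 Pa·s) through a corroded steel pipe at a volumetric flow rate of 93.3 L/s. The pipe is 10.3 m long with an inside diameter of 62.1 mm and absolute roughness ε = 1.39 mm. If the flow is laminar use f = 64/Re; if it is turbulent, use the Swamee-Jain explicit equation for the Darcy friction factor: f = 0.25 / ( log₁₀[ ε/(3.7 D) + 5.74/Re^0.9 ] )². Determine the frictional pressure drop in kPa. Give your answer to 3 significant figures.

ΔP ≈ 2.79 kPa

Q = 93.3 L/s = 93.3/1000 = 0.0933 m³/s.
Cross-sectional area A = πD²/4 = π(0.0621)²/4 = 0.003029 m²; mean velocity V = Q/A = 0.0933/0.003029 = 30.8 m/s.
Reynolds number Re = ρVD/μ = 0.69 · 30.8 · 0.0621 / 1.23e-05 = 1.073e+05.
Re > 4000 → turbulent. Relative roughness ε/D = 0.00139/0.0621 = 0.0224. Swamee-Jain: f = 0.25/(log₁₀[0.0224/3.7 + 5.74/1.073e+05^0.9])² = 0.25/(log₁₀[0.00605 + 0.00017])² = 0.25/(-2.206)² = 0.05136.
Darcy-Weisbach: ΔP = f(L/D)(ρV²/2) = 0.05136·(10.3/0.0621)·(0.69·30.8²/2) = 0.05136·165.9·327.4 = 2789 Pa.
ΔP = 2789 Pa = 2.79 kPa.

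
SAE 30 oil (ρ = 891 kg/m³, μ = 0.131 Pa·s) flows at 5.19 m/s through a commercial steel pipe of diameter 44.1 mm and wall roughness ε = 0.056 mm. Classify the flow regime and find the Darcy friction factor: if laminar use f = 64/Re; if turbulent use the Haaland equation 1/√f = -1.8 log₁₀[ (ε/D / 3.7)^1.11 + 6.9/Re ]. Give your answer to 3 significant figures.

Re = ρVD/μ = 891·5.19·0.0441/0.131 = 1557.
Re < 2300 → laminar, so f = 64/Re = 0.04111 (roughness is irrelevant in laminar flow).

f ≈ 0.0411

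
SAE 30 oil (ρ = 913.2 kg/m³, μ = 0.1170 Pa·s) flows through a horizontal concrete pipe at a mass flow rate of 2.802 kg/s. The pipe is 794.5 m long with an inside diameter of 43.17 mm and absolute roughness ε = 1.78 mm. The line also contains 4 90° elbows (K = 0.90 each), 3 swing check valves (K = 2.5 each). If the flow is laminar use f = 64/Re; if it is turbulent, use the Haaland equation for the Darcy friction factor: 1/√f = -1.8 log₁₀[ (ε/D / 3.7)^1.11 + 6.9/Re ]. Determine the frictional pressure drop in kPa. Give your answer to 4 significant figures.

A = πD²/4 = π(0.04317)²/4 = 0.001464 m²; mean velocity V = ṁ/(ρA) = 2.802/(913.2 · 0.001464) = 2.096 m/s.
Reynolds number Re = ρVD/μ = 913.2 · 2.096 · 0.04317 / 0.117 = 706.3.
Re < 2300 → laminar flow, so f = 64/Re = 64/706.3 = 0.09061 (the turbulent correlation is not needed).
Total minor-loss coefficient ΣK = 4·0.9 + 3·2.5 = 11.1.
ΔP = [f·L/D + ΣK]·(ρV²/2) = [0.09061·794.5/0.04317 + 11.1]·(913.2·2.096²/2) = [1668 + 11.1]·2006 = 3.368e+06 Pa.
ΔP = 3.368e+06 Pa = 3368 kPa.

ΔP ≈ 3368 kPa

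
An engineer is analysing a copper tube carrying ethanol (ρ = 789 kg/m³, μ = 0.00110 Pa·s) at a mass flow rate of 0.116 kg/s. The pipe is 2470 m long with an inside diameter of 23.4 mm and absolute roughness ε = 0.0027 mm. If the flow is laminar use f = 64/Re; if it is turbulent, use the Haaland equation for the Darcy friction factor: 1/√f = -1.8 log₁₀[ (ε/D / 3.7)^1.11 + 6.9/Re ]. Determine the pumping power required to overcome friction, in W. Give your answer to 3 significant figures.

A = πD²/4 = π(0.0234)²/4 = 0.0004301 m²; mean velocity V = ṁ/(ρA) = 0.116/(789 · 0.0004301) = 0.3419 m/s.
Reynolds number Re = ρVD/μ = 789 · 0.3419 · 0.0234 / 0.0011 = 5738.
Re > 4000 → turbulent. Relative roughness ε/D = 2.7e-06/0.0234 = 0.000115. Haaland: 1/√f = -1.8 log₁₀[(0.000115/3.7)^1.11 + 6.9/5738] = -1.8 log₁₀[9.96e-06 + 0.0012] = 5.249, so f = 0.03629.
Darcy-Weisbach: ΔP = f(L/D)(ρV²/2) = 0.03629·(2470/0.0234)·(789·0.3419²/2) = 0.03629·1.056e+05·46.11 = 1.766e+05 Pa.
Q = ṁ/ρ = 0.116/789 = 0.000147 m³/s.
Pumping power P = QΔP = 0.000147·1.766e+05 = 25.97 W = 26.0 W.

P ≈ 26.0 W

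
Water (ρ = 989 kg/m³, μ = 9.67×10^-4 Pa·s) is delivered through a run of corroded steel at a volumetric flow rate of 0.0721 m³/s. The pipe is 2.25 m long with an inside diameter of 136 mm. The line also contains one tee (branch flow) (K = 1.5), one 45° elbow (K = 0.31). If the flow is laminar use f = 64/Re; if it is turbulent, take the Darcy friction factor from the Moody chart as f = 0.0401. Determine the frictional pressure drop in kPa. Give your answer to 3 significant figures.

Cross-sectional area A = πD²/4 = π(0.136)²/4 = 0.01453 m²; mean velocity V = Q/A = 0.0721/0.01453 = 4.963 m/s.
Reynolds number Re = ρVD/μ = 989 · 4.963 · 0.136 / 0.000967 = 6.904e+05.
Re > 4000 → turbulent; use the Moody-chart value f = 0.0401.
Total minor-loss coefficient ΣK = 1·1.5 + 1·0.31 = 1.81.
ΔP = [f·L/D + ΣK]·(ρV²/2) = [0.0401·2.25/0.136 + 1.81]·(989·4.963²/2) = [0.6634 + 1.81]·1.218e+04 = 3.013e+04 Pa.
ΔP = 3.013e+04 Pa = 30.1 kPa.

ΔP ≈ 30.1 kPa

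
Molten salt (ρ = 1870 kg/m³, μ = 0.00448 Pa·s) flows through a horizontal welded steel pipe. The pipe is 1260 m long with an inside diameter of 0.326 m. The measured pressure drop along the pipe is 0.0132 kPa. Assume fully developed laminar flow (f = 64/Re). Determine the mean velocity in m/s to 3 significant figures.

V ≈ 0.00777 m/s

For laminar flow, f = 64/Re with Re = ρVD/μ, so Darcy-Weisbach reduces to ΔP = 32μLV/D². Solving for V: V = ΔP·D²/(32μL) = 13.2·(0.326)²/(32·0.00448·1260) = 0.007766 m/s.
Check: Re = ρVD/μ = 1870·0.007766·0.326/0.00448 = 1057 < 2300, so the laminar assumption holds.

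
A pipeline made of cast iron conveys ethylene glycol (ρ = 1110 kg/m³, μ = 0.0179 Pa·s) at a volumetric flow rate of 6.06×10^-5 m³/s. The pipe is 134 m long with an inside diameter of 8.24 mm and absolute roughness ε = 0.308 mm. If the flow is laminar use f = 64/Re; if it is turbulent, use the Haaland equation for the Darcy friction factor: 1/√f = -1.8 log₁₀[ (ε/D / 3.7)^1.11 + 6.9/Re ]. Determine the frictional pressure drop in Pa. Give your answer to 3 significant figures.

Cross-sectional area A = πD²/4 = π(0.00824)²/4 = 5.333e-05 m²; mean velocity V = Q/A = 6.06e-05/5.333e-05 = 1.136 m/s.
Reynolds number Re = ρVD/μ = 1110 · 1.136 · 0.00824 / 0.0179 = 580.7.
Re < 2300 → laminar flow, so f = 64/Re = 64/580.7 = 0.1102 (the turbulent correlation is not needed).
Darcy-Weisbach: ΔP = f(L/D)(ρV²/2) = 0.1102·(134/0.00824)·(1110·1.136²/2) = 0.1102·1.626e+04·716.7 = 1.285e+06 Pa.

ΔP ≈ 1.28×10^6 Pa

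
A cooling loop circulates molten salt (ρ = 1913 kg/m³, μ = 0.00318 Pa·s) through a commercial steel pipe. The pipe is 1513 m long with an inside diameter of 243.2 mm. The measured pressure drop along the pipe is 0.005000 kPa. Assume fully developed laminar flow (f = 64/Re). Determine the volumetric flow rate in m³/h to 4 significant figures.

For laminar flow, f = 64/Re with Re = ρVD/μ, so Darcy-Weisbach reduces to ΔP = 32μLV/D². Solving for V: V = ΔP·D²/(32μL) = 5·(0.2432)²/(32·0.00318·1513) = 0.001921 m/s.
Check: Re = ρVD/μ = 1913·0.001921·0.2432/0.00318 = 281 < 2300, so the laminar assumption holds.
Q = V·A = 0.001921·(π/4·0.2432²) = 8.923e-05 m³/s = 0.3212 m³/h.

Q ≈ 0.3212 m³/h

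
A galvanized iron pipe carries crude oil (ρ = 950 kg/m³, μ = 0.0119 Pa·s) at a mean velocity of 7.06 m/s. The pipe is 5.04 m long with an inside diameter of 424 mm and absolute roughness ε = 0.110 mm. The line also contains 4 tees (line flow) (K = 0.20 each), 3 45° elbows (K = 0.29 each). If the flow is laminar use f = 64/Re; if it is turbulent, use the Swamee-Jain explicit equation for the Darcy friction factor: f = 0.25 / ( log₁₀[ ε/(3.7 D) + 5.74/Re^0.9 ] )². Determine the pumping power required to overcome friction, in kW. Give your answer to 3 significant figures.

Reynolds number Re = ρVD/μ = 950 · 7.06 · 0.424 / 0.0119 = 2.39e+05.
Re > 4000 → turbulent. Relative roughness ε/D = 0.00011/0.424 = 0.000259. Swamee-Jain: f = 0.25/(log₁₀[0.000259/3.7 + 5.74/2.39e+05^0.9])² = 0.25/(log₁₀[7.01e-05 + 8.29e-05])² = 0.25/(-3.815)² = 0.01717.
Total minor-loss coefficient ΣK = 4·0.2 + 3·0.29 = 1.67.
ΔP = [f·L/D + ΣK]·(ρV²/2) = [0.01717·5.04/0.424 + 1.67]·(950·7.06²/2) = [0.2041 + 1.67]·2.368e+04 = 4.437e+04 Pa.
Q = V·A = 7.06·0.1412 = 0.9968 m³/s.
Pumping power P = QΔP = 0.9968·4.437e+04 = 44230 W = 44.2 kW.

P ≈ 44.2 kW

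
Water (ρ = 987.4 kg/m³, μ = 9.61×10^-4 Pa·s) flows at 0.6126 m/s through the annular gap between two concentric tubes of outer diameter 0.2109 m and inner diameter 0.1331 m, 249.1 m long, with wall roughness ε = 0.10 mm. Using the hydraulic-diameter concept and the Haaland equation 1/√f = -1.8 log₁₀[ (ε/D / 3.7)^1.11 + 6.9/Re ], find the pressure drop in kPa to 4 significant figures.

Hydraulic diameter D_h = 4A/P = D_o - D_i = 0.2109 - 0.1331 = 0.0778 m.
Re = ρVD_h/μ = 987.4·0.6126·0.0778/0.000961 = 4.897e+04.
ε/D_h = 0.0001/0.0778 = 0.00129; Haaland gives 1/√f = -1.8 log₁₀[0.000145+0.000141] = 6.38, so f = 0.02457.
ΔP = f(L/D_h)(ρV²/2) = 0.02457·249.1/0.0778·185.3 = 1.457e+04 Pa.
ΔP = 14.57 kPa.

ΔP ≈ 14.57 kPa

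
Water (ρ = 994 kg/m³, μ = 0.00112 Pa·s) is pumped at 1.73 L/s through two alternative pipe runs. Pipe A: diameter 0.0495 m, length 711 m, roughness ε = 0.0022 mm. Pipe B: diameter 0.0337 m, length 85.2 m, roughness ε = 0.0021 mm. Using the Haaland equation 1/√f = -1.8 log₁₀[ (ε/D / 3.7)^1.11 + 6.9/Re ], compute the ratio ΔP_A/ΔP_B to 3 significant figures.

Pipe A: V = Q/A = 0.00173/0.001924 = 0.899 m/s; Re = 3.949e+04; ε/D = 4.44e-05; Haaland → f = 0.02196; ΔP_A = f(L/D)(ρV²/2) = 1.267e+05 Pa.
Pipe B: V = Q/A = 0.00173/0.000892 = 1.94 m/s; Re = 5.801e+04; ε/D = 6.23e-05; Haaland → f = 0.02022; ΔP_B = f(L/D)(ρV²/2) = 9.559e+04 Pa.
ΔP_A/ΔP_B = 1.267e+05/9.559e+04 = 1.33.

ΔP_A/ΔP_B ≈ 1.33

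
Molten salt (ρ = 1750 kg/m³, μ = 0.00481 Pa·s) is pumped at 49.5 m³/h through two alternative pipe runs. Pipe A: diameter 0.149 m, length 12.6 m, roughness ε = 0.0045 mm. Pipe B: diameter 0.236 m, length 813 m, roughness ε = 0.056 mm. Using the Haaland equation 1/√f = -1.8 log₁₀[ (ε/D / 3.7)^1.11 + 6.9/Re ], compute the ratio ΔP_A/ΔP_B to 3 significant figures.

ΔP_A/ΔP_B ≈ 0.136

Pipe A: V = Q/A = 0.01375/0.01744 = 0.7886 m/s; Re = 4.275e+04; ε/D = 3.02e-05; Haaland → f = 0.02153; ΔP_A = f(L/D)(ρV²/2) = 990.7 Pa.
Pipe B: V = Q/A = 0.01375/0.04374 = 0.3143 m/s; Re = 2.699e+04; ε/D = 0.000237; Haaland → f = 0.0244; ΔP_B = f(L/D)(ρV²/2) = 7268 Pa.
ΔP_A/ΔP_B = 990.7/7268 = 0.136.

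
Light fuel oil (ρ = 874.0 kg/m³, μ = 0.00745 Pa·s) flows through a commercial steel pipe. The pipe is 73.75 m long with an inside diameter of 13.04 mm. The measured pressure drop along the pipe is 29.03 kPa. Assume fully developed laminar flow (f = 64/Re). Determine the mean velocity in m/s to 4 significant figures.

For laminar flow, f = 64/Re with Re = ρVD/μ, so Darcy-Weisbach reduces to ΔP = 32μLV/D². Solving for V: V = ΔP·D²/(32μL) = 2.903e+04·(0.01304)²/(32·0.00745·73.75) = 0.2808 m/s.
Check: Re = ρVD/μ = 874·0.2808·0.01304/0.00745 = 429.5 < 2300, so the laminar assumption holds.

V ≈ 0.2808 m/s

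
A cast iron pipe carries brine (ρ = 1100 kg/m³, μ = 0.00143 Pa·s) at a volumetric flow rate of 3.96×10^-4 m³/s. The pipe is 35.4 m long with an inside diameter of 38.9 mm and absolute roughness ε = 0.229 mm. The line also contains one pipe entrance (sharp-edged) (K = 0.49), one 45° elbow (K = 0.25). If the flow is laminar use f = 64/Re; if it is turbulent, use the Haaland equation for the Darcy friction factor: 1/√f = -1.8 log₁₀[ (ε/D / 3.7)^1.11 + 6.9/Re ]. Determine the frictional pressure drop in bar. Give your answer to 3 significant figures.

ΔP ≈ 0.0218 bar

Cross-sectional area A = πD²/4 = π(0.0389)²/4 = 0.001188 m²; mean velocity V = Q/A = 0.000396/0.001188 = 0.3332 m/s.
Reynolds number Re = ρVD/μ = 1100 · 0.3332 · 0.0389 / 0.00143 = 9970.
Re > 4000 → turbulent. Relative roughness ε/D = 0.000229/0.0389 = 0.00589. Haaland: 1/√f = -1.8 log₁₀[(0.00589/3.7)^1.11 + 6.9/9970] = -1.8 log₁₀[0.000783 + 0.000692] = 5.096, so f = 0.03851.
Total minor-loss coefficient ΣK = 1·0.49 + 1·0.25 = 0.74.
ΔP = [f·L/D + ΣK]·(ρV²/2) = [0.03851·35.4/0.0389 + 0.74]·(1100·0.3332²/2) = [35.04 + 0.74]·61.06 = 2185 Pa.
ΔP = 2185 Pa = 0.0218 bar.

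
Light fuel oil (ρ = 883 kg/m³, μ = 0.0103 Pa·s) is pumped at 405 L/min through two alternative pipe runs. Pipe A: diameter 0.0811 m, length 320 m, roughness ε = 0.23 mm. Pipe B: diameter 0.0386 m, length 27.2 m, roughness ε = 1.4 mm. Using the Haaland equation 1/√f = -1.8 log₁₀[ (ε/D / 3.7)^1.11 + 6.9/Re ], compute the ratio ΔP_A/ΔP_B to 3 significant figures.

Pipe A: V = Q/A = 0.00675/0.005166 = 1.307 m/s; Re = 9085; ε/D = 0.00284; Haaland → f = 0.03533; ΔP_A = f(L/D)(ρV²/2) = 1.051e+05 Pa.
Pipe B: V = Q/A = 0.00675/0.00117 = 5.768 m/s; Re = 1.909e+04; ε/D = 0.0363; Haaland → f = 0.06355; ΔP_B = f(L/D)(ρV²/2) = 6.578e+05 Pa.
ΔP_A/ΔP_B = 1.051e+05/6.578e+05 = 0.160.

ΔP_A/ΔP_B ≈ 0.160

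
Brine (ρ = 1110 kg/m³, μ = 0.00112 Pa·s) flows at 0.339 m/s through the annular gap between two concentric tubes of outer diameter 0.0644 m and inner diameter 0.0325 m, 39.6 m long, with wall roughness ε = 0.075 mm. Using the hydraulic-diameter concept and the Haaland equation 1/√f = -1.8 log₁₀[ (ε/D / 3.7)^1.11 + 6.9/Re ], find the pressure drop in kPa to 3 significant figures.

Hydraulic diameter D_h = 4A/P = D_o - D_i = 0.0644 - 0.0325 = 0.0319 m.
Re = ρVD_h/μ = 1110·0.339·0.0319/0.00112 = 1.072e+04.
ε/D_h = 7.5e-05/0.0319 = 0.00235; Haaland gives 1/√f = -1.8 log₁₀[0.000283+0.000644] = 5.46, so f = 0.03355.
ΔP = f(L/D_h)(ρV²/2) = 0.03355·39.6/0.0319·63.78 = 2656 Pa.
ΔP = 2.66 kPa.

ΔP ≈ 2.66 kPa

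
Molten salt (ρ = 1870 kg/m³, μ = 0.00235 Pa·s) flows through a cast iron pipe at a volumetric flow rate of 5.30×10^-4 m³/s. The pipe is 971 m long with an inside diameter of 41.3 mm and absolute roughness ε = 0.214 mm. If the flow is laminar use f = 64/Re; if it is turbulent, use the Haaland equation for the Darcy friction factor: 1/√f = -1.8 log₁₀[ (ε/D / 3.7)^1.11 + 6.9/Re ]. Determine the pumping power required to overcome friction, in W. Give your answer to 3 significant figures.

P ≈ 66.1 W

Cross-sectional area A = πD²/4 = π(0.0413)²/4 = 0.00134 m²; mean velocity V = Q/A = 0.00053/0.00134 = 0.3956 m/s.
Reynolds number Re = ρVD/μ = 1870 · 0.3956 · 0.0413 / 0.00235 = 1.3e+04.
Re > 4000 → turbulent. Relative roughness ε/D = 0.000214/0.0413 = 0.00518. Haaland: 1/√f = -1.8 log₁₀[(0.00518/3.7)^1.11 + 6.9/1.3e+04] = -1.8 log₁₀[0.00068 + 0.000531] = 5.251, so f = 0.03627.
Darcy-Weisbach: ΔP = f(L/D)(ρV²/2) = 0.03627·(971/0.0413)·(1870·0.3956²/2) = 0.03627·2.351e+04·146.3 = 1.248e+05 Pa.
Pumping power P = QΔP = 0.00053·1.248e+05 = 66.14 W = 66.1 W.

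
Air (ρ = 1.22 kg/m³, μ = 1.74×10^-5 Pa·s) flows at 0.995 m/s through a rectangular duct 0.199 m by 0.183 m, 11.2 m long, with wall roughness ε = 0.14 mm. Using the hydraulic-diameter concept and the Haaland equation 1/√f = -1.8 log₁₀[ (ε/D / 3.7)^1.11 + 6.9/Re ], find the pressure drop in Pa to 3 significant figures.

Hydraulic diameter D_h = 4A/P = 4·(0.199·0.183)/(2·(0.199+0.183)) = 0.1457/0.764 = 0.1907 m.
Re = ρVD_h/μ = 1.22·0.995·0.1907/1.74e-05 = 1.33e+04.
ε/D_h = 0.00014/0.1907 = 0.000734; Haaland gives 1/√f = -1.8 log₁₀[7.77e-05+0.000519] = 5.804, so f = 0.02969.
ΔP = f(L/D_h)(ρV²/2) = 0.02969·11.2/0.1907·0.6039 = 1.053 Pa.

ΔP ≈ 1.05 Pa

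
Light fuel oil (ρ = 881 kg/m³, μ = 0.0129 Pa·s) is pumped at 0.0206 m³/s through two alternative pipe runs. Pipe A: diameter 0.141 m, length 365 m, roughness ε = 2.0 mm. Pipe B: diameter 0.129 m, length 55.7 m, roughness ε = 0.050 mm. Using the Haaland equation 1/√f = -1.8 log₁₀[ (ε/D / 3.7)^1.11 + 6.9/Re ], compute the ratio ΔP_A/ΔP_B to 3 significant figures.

Pipe A: V = Q/A = 0.0206/0.01561 = 1.319 m/s; Re = 1.27e+04; ε/D = 0.0142; Haaland → f = 0.04632; ΔP_A = f(L/D)(ρV²/2) = 9.193e+04 Pa.
Pipe B: V = Q/A = 0.0206/0.01307 = 1.576 m/s; Re = 1.389e+04; ε/D = 0.000388; Haaland → f = 0.02884; ΔP_B = f(L/D)(ρV²/2) = 1.363e+04 Pa.
ΔP_A/ΔP_B = 9.193e+04/1.363e+04 = 6.75.

ΔP_A/ΔP_B ≈ 6.75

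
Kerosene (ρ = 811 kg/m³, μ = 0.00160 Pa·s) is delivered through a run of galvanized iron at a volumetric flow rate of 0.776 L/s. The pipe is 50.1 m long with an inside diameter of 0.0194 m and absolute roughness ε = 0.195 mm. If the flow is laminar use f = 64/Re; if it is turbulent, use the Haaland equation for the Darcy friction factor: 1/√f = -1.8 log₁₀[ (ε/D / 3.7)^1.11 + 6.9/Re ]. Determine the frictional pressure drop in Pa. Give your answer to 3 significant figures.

Q = 0.776 L/s = 0.776/1000 = 0.000776 m³/s.
Cross-sectional area A = πD²/4 = π(0.0194)²/4 = 0.0002956 m²; mean velocity V = Q/A = 0.000776/0.0002956 = 2.625 m/s.
Reynolds number Re = ρVD/μ = 811 · 2.625 · 0.0194 / 0.0016 = 2.581e+04.
Re > 4000 → turbulent. Relative roughness ε/D = 0.000195/0.0194 = 0.0101. Haaland: 1/√f = -1.8 log₁₀[(0.0101/3.7)^1.11 + 6.9/2.581e+04] = -1.8 log₁₀[0.00142 + 0.000267] = 4.992, so f = 0.04013.
Darcy-Weisbach: ΔP = f(L/D)(ρV²/2) = 0.04013·(50.1/0.0194)·(811·2.625²/2) = 0.04013·2582·2795 = 2.896e+05 Pa.

ΔP ≈ 290000 Pa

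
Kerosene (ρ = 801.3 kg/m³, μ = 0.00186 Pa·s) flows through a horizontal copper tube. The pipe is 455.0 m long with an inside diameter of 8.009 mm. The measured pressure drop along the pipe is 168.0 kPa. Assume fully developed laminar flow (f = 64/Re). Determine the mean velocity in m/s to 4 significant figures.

V ≈ 0.3979 m/s

For laminar flow, f = 64/Re with Re = ρVD/μ, so Darcy-Weisbach reduces to ΔP = 32μLV/D². Solving for V: V = ΔP·D²/(32μL) = 1.68e+05·(0.008009)²/(32·0.00186·455) = 0.3979 m/s.
Check: Re = ρVD/μ = 801.3·0.3979·0.008009/0.00186 = 1373 < 2300, so the laminar assumption holds.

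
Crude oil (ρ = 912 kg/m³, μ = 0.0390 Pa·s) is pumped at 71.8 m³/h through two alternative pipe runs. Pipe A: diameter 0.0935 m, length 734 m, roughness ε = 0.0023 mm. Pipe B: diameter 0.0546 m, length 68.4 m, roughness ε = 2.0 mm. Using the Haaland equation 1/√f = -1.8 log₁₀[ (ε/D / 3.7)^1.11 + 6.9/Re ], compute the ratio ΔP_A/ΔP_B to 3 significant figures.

Pipe A: V = Q/A = 0.01994/0.006866 = 2.905 m/s; Re = 6351; ε/D = 2.46e-05; Haaland → f = 0.03515; ΔP_A = f(L/D)(ρV²/2) = 1.062e+06 Pa.
Pipe B: V = Q/A = 0.01994/0.002341 = 8.518 m/s; Re = 1.088e+04; ε/D = 0.0366; Haaland → f = 0.06489; ΔP_B = f(L/D)(ρV²/2) = 2.69e+06 Pa.
ΔP_A/ΔP_B = 1.062e+06/2.69e+06 = 0.395.

ΔP_A/ΔP_B ≈ 0.395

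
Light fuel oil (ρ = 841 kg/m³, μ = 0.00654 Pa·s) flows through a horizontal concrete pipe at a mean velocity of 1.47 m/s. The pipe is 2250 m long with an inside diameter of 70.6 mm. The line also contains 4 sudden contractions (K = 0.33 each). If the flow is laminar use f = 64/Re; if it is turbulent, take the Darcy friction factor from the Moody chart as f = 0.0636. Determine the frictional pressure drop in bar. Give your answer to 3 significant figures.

ΔP ≈ 18.4 bar

Reynolds number Re = ρVD/μ = 841 · 1.47 · 0.0706 / 0.00654 = 1.335e+04.
Re > 4000 → turbulent; use the Moody-chart value f = 0.0636.
Total minor-loss coefficient ΣK = 4·0.33 = 1.32.
ΔP = [f·L/D + ΣK]·(ρV²/2) = [0.0636·2250/0.0706 + 1.32]·(841·1.47²/2) = [2027 + 1.32]·908.7 = 1.843e+06 Pa.
ΔP = 1.843e+06 Pa = 18.4 bar.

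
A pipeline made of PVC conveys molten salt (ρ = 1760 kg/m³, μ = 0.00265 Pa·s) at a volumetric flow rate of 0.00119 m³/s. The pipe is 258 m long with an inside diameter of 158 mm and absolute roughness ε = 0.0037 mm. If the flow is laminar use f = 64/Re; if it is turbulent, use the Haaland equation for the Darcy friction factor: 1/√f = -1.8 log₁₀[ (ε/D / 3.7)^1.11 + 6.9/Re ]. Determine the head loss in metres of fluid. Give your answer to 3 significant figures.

h_f ≈ 0.0108 m

Cross-sectional area A = πD²/4 = π(0.158)²/4 = 0.01961 m²; mean velocity V = Q/A = 0.00119/0.01961 = 0.06069 m/s.
Reynolds number Re = ρVD/μ = 1760 · 0.06069 · 0.158 / 0.00265 = 6369.
Re > 4000 → turbulent. Relative roughness ε/D = 3.7e-06/0.158 = 2.34e-05. Haaland: 1/√f = -1.8 log₁₀[(2.34e-05/3.7)^1.11 + 6.9/6369] = -1.8 log₁₀[1.7e-06 + 0.00108] = 5.336, so f = 0.03512.
Darcy-Weisbach: ΔP = f(L/D)(ρV²/2) = 0.03512·(258/0.158)·(1760·0.06069²/2) = 0.03512·1633·3.242 = 185.9 Pa.
Head loss h_f = ΔP/(ρg) = 185.9/(1760·9.81) = 0.0108 m.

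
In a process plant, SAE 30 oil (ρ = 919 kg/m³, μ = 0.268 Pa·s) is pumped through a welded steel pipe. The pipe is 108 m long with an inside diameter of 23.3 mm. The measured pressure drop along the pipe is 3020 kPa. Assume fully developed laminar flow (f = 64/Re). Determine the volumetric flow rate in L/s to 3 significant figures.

Q ≈ 0.755 L/s

For laminar flow, f = 64/Re with Re = ρVD/μ, so Darcy-Weisbach reduces to ΔP = 32μLV/D². Solving for V: V = ΔP·D²/(32μL) = 3.02e+06·(0.0233)²/(32·0.268·108) = 1.77 m/s.
Check: Re = ρVD/μ = 919·1.77·0.0233/0.268 = 141.4 < 2300, so the laminar assumption holds.
Q = V·A = 1.77·(π/4·0.0233²) = 0.0007548 m³/s = 0.755 L/s.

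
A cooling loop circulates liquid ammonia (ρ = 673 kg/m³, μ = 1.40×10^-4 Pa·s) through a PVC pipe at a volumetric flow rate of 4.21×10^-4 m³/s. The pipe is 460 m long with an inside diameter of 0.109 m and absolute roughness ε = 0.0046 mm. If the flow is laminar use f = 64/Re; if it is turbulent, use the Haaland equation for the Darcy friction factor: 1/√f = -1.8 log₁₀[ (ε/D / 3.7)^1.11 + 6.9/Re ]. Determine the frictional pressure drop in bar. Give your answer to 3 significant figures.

Cross-sectional area A = πD²/4 = π(0.109)²/4 = 0.009331 m²; mean velocity V = Q/A = 0.000421/0.009331 = 0.04512 m/s.
Reynolds number Re = ρVD/μ = 673 · 0.04512 · 0.109 / 0.00014 = 2.364e+04.
Re > 4000 → turbulent. Relative roughness ε/D = 4.6e-06/0.109 = 4.22e-05. Haaland: 1/√f = -1.8 log₁₀[(4.22e-05/3.7)^1.11 + 6.9/2.364e+04] = -1.8 log₁₀[3.26e-06 + 0.000292] = 6.354, so f = 0.02477.
Darcy-Weisbach: ΔP = f(L/D)(ρV²/2) = 0.02477·(460/0.109)·(673·0.04512²/2) = 0.02477·4220·0.685 = 71.6 Pa.
ΔP = 71.6 Pa = 7.16×10^-4 bar.

ΔP ≈ 7.16×10^-4 bar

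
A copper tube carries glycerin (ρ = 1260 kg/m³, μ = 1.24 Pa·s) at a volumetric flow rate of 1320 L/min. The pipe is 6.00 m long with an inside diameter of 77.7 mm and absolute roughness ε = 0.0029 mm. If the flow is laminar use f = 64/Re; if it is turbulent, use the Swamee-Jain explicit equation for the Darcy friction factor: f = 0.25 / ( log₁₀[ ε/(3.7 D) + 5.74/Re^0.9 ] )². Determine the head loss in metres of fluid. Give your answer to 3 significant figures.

Q = 1320 L/min = 1320/60000 = 0.022 m³/s.
Cross-sectional area A = πD²/4 = π(0.0777)²/4 = 0.004742 m²; mean velocity V = Q/A = 0.022/0.004742 = 4.64 m/s.
Reynolds number Re = ρVD/μ = 1260 · 4.64 · 0.0777 / 1.24 = 366.3.
Re < 2300 → laminar flow, so f = 64/Re = 64/366.3 = 0.1747 (the turbulent correlation is not needed).
Darcy-Weisbach: ΔP = f(L/D)(ρV²/2) = 0.1747·(6/0.0777)·(1260·4.64²/2) = 0.1747·77.22·1.356e+04 = 1.83e+05 Pa.
Head loss h_f = ΔP/(ρg) = 1.83e+05/(1260·9.81) = 14.8 m.

h_f ≈ 14.8 m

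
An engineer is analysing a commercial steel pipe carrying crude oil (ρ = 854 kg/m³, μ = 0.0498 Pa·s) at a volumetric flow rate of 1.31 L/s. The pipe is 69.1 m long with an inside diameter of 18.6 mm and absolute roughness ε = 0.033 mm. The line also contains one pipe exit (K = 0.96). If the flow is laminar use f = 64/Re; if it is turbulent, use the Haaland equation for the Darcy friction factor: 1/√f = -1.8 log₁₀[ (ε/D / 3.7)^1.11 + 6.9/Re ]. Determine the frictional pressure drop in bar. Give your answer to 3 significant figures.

ΔP ≈ 15.4 bar

Q = 1.31 L/s = 1.31/1000 = 0.00131 m³/s.
Cross-sectional area A = πD²/4 = π(0.0186)²/4 = 0.0002717 m²; mean velocity V = Q/A = 0.00131/0.0002717 = 4.821 m/s.
Reynolds number Re = ρVD/μ = 854 · 4.821 · 0.0186 / 0.0498 = 1538.
Re < 2300 → laminar flow, so f = 64/Re = 64/1538 = 0.04162 (the turbulent correlation is not needed).
Total minor-loss coefficient ΣK = 1·0.96 = 0.96.
ΔP = [f·L/D + ΣK]·(ρV²/2) = [0.04162·69.1/0.0186 + 0.96]·(854·4.821²/2) = [154.6 + 0.96]·9925 = 1.544e+06 Pa.
ΔP = 1.544e+06 Pa = 15.4 bar.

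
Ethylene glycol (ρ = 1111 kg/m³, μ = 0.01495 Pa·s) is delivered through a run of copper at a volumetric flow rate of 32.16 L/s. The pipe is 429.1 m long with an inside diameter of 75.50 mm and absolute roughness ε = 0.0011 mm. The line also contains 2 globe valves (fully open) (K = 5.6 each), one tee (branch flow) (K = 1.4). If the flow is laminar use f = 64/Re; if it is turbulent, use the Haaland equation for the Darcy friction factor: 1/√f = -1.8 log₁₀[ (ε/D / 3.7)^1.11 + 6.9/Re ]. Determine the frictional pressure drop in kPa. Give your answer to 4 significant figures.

Q = 32.16 L/s = 32.16/1000 = 0.03216 m³/s.
Cross-sectional area A = πD²/4 = π(0.0755)²/4 = 0.004477 m²; mean velocity V = Q/A = 0.03216/0.004477 = 7.183 m/s.
Reynolds number Re = ρVD/μ = 1111 · 7.183 · 0.0755 / 0.0149 = 4.03e+04.
Re > 4000 → turbulent. Relative roughness ε/D = 1.1e-06/0.0755 = 1.46e-05. Haaland: 1/√f = -1.8 log₁₀[(1.46e-05/3.7)^1.11 + 6.9/4.03e+04] = -1.8 log₁₀[1e-06 + 0.000171] = 6.775, so f = 0.02179.
Total minor-loss coefficient ΣK = 2·5.6 + 1·1.4 = 12.6.
ΔP = [f·L/D + ΣK]·(ρV²/2) = [0.02179·429.1/0.0755 + 12.6]·(1111·7.183²/2) = [123.8 + 12.6]·2.866e+04 = 3.91e+06 Pa.
ΔP = 3.91e+06 Pa = 3910 kPa.

ΔP ≈ 3910 kPa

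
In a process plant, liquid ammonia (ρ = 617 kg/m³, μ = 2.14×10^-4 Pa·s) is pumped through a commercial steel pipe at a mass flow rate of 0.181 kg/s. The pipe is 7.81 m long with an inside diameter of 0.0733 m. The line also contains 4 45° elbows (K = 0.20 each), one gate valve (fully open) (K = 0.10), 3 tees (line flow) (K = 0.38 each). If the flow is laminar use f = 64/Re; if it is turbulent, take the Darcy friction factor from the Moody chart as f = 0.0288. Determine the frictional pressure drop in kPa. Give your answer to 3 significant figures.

ΔP ≈ 0.00762 kPa

A = πD²/4 = π(0.0733)²/4 = 0.00422 m²; mean velocity V = ṁ/(ρA) = 0.181/(617 · 0.00422) = 0.06952 m/s.
Reynolds number Re = ρVD/μ = 617 · 0.06952 · 0.0733 / 0.000214 = 1.469e+04.
Re > 4000 → turbulent; use the Moody-chart value f = 0.0288.
Total minor-loss coefficient ΣK = 4·0.2 + 1·0.1 + 3·0.38 = 2.04.
ΔP = [f·L/D + ΣK]·(ρV²/2) = [0.0288·7.81/0.0733 + 2.04]·(617·0.06952²/2) = [3.069 + 2.04]·1.491 = 7.616 Pa.
ΔP = 7.616 Pa = 0.00762 kPa.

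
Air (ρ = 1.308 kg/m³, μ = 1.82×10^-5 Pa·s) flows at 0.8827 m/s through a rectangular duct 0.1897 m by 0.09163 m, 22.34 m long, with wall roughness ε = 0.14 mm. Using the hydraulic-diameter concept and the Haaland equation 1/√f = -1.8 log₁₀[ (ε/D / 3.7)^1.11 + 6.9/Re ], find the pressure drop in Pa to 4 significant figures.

Hydraulic diameter D_h = 4A/P = 4·(0.1897·0.09163)/(2·(0.1897+0.09163)) = 0.06953/0.5627 = 0.1236 m.
Re = ρVD_h/μ = 1.308·0.8827·0.1236/1.82e-05 = 7839.
ε/D_h = 0.00014/0.1236 = 0.00113; Haaland gives 1/√f = -1.8 log₁₀[0.000126+0.00088] = 5.395, so f = 0.03435.
ΔP = f(L/D_h)(ρV²/2) = 0.03435·22.34/0.1236·0.5096 = 3.165 Pa.

ΔP ≈ 3.165 Pa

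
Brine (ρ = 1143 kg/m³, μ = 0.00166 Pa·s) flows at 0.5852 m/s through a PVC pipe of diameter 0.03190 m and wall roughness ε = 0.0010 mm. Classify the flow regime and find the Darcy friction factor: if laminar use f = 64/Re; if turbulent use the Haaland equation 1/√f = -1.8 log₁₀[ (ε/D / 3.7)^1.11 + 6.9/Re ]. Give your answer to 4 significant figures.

f ≈ 0.02889

Re = ρVD/μ = 1143·0.5852·0.0319/0.00166 = 1.285e+04.
Re > 4000 → turbulent. ε/D = 1e-06/0.0319 = 3.13e-05; Haaland: 1/√f = -1.8 log₁₀[2.34e-06 + 0.000537] = 5.883, so f = 0.02889.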